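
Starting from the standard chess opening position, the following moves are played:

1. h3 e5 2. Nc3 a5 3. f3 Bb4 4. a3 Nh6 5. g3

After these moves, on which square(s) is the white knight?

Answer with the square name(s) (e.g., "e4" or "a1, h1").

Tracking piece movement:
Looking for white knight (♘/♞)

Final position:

  a b c d e f g h
  ─────────────────
8│♜ ♞ ♝ ♛ ♚ · · ♜│8
7│· ♟ ♟ ♟ · ♟ ♟ ♟│7
6│· · · · · · · ♞│6
5│♟ · · · ♟ · · ·│5
4│· ♝ · · · · · ·│4
3│♙ · ♘ · · ♙ ♙ ♙│3
2│· ♙ ♙ ♙ ♙ · · ·│2
1│♖ · ♗ ♕ ♔ ♗ ♘ ♖│1
  ─────────────────
  a b c d e f g h


c3, g1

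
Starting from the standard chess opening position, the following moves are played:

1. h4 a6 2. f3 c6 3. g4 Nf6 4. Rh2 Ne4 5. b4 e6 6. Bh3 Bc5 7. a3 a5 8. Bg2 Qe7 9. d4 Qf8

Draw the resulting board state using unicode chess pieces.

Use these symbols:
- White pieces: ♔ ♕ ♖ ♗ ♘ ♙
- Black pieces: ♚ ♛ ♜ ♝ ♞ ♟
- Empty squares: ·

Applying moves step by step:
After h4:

♜ ♞ ♝ ♛ ♚ ♝ ♞ ♜
♟ ♟ ♟ ♟ ♟ ♟ ♟ ♟
· · · · · · · ·
· · · · · · · ·
· · · · · · · ♙
· · · · · · · ·
♙ ♙ ♙ ♙ ♙ ♙ ♙ ·
♖ ♘ ♗ ♕ ♔ ♗ ♘ ♖


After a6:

♜ ♞ ♝ ♛ ♚ ♝ ♞ ♜
· ♟ ♟ ♟ ♟ ♟ ♟ ♟
♟ · · · · · · ·
· · · · · · · ·
· · · · · · · ♙
· · · · · · · ·
♙ ♙ ♙ ♙ ♙ ♙ ♙ ·
♖ ♘ ♗ ♕ ♔ ♗ ♘ ♖


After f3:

♜ ♞ ♝ ♛ ♚ ♝ ♞ ♜
· ♟ ♟ ♟ ♟ ♟ ♟ ♟
♟ · · · · · · ·
· · · · · · · ·
· · · · · · · ♙
· · · · · ♙ · ·
♙ ♙ ♙ ♙ ♙ · ♙ ·
♖ ♘ ♗ ♕ ♔ ♗ ♘ ♖


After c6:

♜ ♞ ♝ ♛ ♚ ♝ ♞ ♜
· ♟ · ♟ ♟ ♟ ♟ ♟
♟ · ♟ · · · · ·
· · · · · · · ·
· · · · · · · ♙
· · · · · ♙ · ·
♙ ♙ ♙ ♙ ♙ · ♙ ·
♖ ♘ ♗ ♕ ♔ ♗ ♘ ♖


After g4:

♜ ♞ ♝ ♛ ♚ ♝ ♞ ♜
· ♟ · ♟ ♟ ♟ ♟ ♟
♟ · ♟ · · · · ·
· · · · · · · ·
· · · · · · ♙ ♙
· · · · · ♙ · ·
♙ ♙ ♙ ♙ ♙ · · ·
♖ ♘ ♗ ♕ ♔ ♗ ♘ ♖


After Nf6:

♜ ♞ ♝ ♛ ♚ ♝ · ♜
· ♟ · ♟ ♟ ♟ ♟ ♟
♟ · ♟ · · ♞ · ·
· · · · · · · ·
· · · · · · ♙ ♙
· · · · · ♙ · ·
♙ ♙ ♙ ♙ ♙ · · ·
♖ ♘ ♗ ♕ ♔ ♗ ♘ ♖


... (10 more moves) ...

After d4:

♜ ♞ ♝ · ♚ · · ♜
· ♟ · ♟ ♛ ♟ ♟ ♟
· · ♟ · ♟ · · ·
♟ · ♝ · · · · ·
· ♙ · ♙ ♞ · ♙ ♙
♙ · · · · ♙ · ·
· · ♙ · ♙ · ♗ ♖
♖ ♘ ♗ ♕ ♔ · ♘ ·


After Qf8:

♜ ♞ ♝ · ♚ ♛ · ♜
· ♟ · ♟ · ♟ ♟ ♟
· · ♟ · ♟ · · ·
♟ · ♝ · · · · ·
· ♙ · ♙ ♞ · ♙ ♙
♙ · · · · ♙ · ·
· · ♙ · ♙ · ♗ ♖
♖ ♘ ♗ ♕ ♔ · ♘ ·



  a b c d e f g h
  ─────────────────
8│♜ ♞ ♝ · ♚ ♛ · ♜│8
7│· ♟ · ♟ · ♟ ♟ ♟│7
6│· · ♟ · ♟ · · ·│6
5│♟ · ♝ · · · · ·│5
4│· ♙ · ♙ ♞ · ♙ ♙│4
3│♙ · · · · ♙ · ·│3
2│· · ♙ · ♙ · ♗ ♖│2
1│♖ ♘ ♗ ♕ ♔ · ♘ ·│1
  ─────────────────
  a b c d e f g h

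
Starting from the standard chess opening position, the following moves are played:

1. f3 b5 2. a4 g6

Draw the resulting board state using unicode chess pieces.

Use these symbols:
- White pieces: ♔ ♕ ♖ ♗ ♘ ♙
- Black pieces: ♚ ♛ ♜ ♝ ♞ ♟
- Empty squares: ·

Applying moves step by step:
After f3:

♜ ♞ ♝ ♛ ♚ ♝ ♞ ♜
♟ ♟ ♟ ♟ ♟ ♟ ♟ ♟
· · · · · · · ·
· · · · · · · ·
· · · · · · · ·
· · · · · ♙ · ·
♙ ♙ ♙ ♙ ♙ · ♙ ♙
♖ ♘ ♗ ♕ ♔ ♗ ♘ ♖


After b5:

♜ ♞ ♝ ♛ ♚ ♝ ♞ ♜
♟ · ♟ ♟ ♟ ♟ ♟ ♟
· · · · · · · ·
· ♟ · · · · · ·
· · · · · · · ·
· · · · · ♙ · ·
♙ ♙ ♙ ♙ ♙ · ♙ ♙
♖ ♘ ♗ ♕ ♔ ♗ ♘ ♖


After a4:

♜ ♞ ♝ ♛ ♚ ♝ ♞ ♜
♟ · ♟ ♟ ♟ ♟ ♟ ♟
· · · · · · · ·
· ♟ · · · · · ·
♙ · · · · · · ·
· · · · · ♙ · ·
· ♙ ♙ ♙ ♙ · ♙ ♙
♖ ♘ ♗ ♕ ♔ ♗ ♘ ♖


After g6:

♜ ♞ ♝ ♛ ♚ ♝ ♞ ♜
♟ · ♟ ♟ ♟ ♟ · ♟
· · · · · · ♟ ·
· ♟ · · · · · ·
♙ · · · · · · ·
· · · · · ♙ · ·
· ♙ ♙ ♙ ♙ · ♙ ♙
♖ ♘ ♗ ♕ ♔ ♗ ♘ ♖



  a b c d e f g h
  ─────────────────
8│♜ ♞ ♝ ♛ ♚ ♝ ♞ ♜│8
7│♟ · ♟ ♟ ♟ ♟ · ♟│7
6│· · · · · · ♟ ·│6
5│· ♟ · · · · · ·│5
4│♙ · · · · · · ·│4
3│· · · · · ♙ · ·│3
2│· ♙ ♙ ♙ ♙ · ♙ ♙│2
1│♖ ♘ ♗ ♕ ♔ ♗ ♘ ♖│1
  ─────────────────
  a b c d e f g h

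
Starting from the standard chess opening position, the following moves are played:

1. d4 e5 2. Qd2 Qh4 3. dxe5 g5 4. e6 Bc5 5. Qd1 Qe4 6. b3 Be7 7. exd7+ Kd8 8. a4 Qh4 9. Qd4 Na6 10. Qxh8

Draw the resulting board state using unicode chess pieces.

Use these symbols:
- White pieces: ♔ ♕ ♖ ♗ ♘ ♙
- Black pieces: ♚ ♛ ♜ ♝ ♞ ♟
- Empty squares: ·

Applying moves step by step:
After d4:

♜ ♞ ♝ ♛ ♚ ♝ ♞ ♜
♟ ♟ ♟ ♟ ♟ ♟ ♟ ♟
· · · · · · · ·
· · · · · · · ·
· · · ♙ · · · ·
· · · · · · · ·
♙ ♙ ♙ · ♙ ♙ ♙ ♙
♖ ♘ ♗ ♕ ♔ ♗ ♘ ♖


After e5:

♜ ♞ ♝ ♛ ♚ ♝ ♞ ♜
♟ ♟ ♟ ♟ · ♟ ♟ ♟
· · · · · · · ·
· · · · ♟ · · ·
· · · ♙ · · · ·
· · · · · · · ·
♙ ♙ ♙ · ♙ ♙ ♙ ♙
♖ ♘ ♗ ♕ ♔ ♗ ♘ ♖


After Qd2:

♜ ♞ ♝ ♛ ♚ ♝ ♞ ♜
♟ ♟ ♟ ♟ · ♟ ♟ ♟
· · · · · · · ·
· · · · ♟ · · ·
· · · ♙ · · · ·
· · · · · · · ·
♙ ♙ ♙ ♕ ♙ ♙ ♙ ♙
♖ ♘ ♗ · ♔ ♗ ♘ ♖


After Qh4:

♜ ♞ ♝ · ♚ ♝ ♞ ♜
♟ ♟ ♟ ♟ · ♟ ♟ ♟
· · · · · · · ·
· · · · ♟ · · ·
· · · ♙ · · · ♛
· · · · · · · ·
♙ ♙ ♙ ♕ ♙ ♙ ♙ ♙
♖ ♘ ♗ · ♔ ♗ ♘ ♖


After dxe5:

♜ ♞ ♝ · ♚ ♝ ♞ ♜
♟ ♟ ♟ ♟ · ♟ ♟ ♟
· · · · · · · ·
· · · · ♙ · · ·
· · · · · · · ♛
· · · · · · · ·
♙ ♙ ♙ ♕ ♙ ♙ ♙ ♙
♖ ♘ ♗ · ♔ ♗ ♘ ♖


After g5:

♜ ♞ ♝ · ♚ ♝ ♞ ♜
♟ ♟ ♟ ♟ · ♟ · ♟
· · · · · · · ·
· · · · ♙ · ♟ ·
· · · · · · · ♛
· · · · · · · ·
♙ ♙ ♙ ♕ ♙ ♙ ♙ ♙
♖ ♘ ♗ · ♔ ♗ ♘ ♖


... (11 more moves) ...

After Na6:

♜ · ♝ ♚ · · ♞ ♜
♟ ♟ ♟ ♙ ♝ ♟ · ♟
♞ · · · · · · ·
· · · · · · ♟ ·
♙ · · ♕ · · · ♛
· ♙ · · · · · ·
· · ♙ · ♙ ♙ ♙ ♙
♖ ♘ ♗ · ♔ ♗ ♘ ♖


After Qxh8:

♜ · ♝ ♚ · · ♞ ♕
♟ ♟ ♟ ♙ ♝ ♟ · ♟
♞ · · · · · · ·
· · · · · · ♟ ·
♙ · · · · · · ♛
· ♙ · · · · · ·
· · ♙ · ♙ ♙ ♙ ♙
♖ ♘ ♗ · ♔ ♗ ♘ ♖



  a b c d e f g h
  ─────────────────
8│♜ · ♝ ♚ · · ♞ ♕│8
7│♟ ♟ ♟ ♙ ♝ ♟ · ♟│7
6│♞ · · · · · · ·│6
5│· · · · · · ♟ ·│5
4│♙ · · · · · · ♛│4
3│· ♙ · · · · · ·│3
2│· · ♙ · ♙ ♙ ♙ ♙│2
1│♖ ♘ ♗ · ♔ ♗ ♘ ♖│1
  ─────────────────
  a b c d e f g h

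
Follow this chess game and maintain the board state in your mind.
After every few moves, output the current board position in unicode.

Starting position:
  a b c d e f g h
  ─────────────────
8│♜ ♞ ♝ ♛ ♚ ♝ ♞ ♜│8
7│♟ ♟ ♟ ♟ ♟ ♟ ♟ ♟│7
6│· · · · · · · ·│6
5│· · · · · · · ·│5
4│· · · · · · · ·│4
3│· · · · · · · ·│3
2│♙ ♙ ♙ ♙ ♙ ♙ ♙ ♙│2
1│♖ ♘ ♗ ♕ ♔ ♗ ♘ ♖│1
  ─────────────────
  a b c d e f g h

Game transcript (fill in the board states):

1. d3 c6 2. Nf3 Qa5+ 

  a b c d e f g h
  ─────────────────
8│♜ ♞ ♝ · ♚ ♝ ♞ ♜│8
7│♟ ♟ · ♟ ♟ ♟ ♟ ♟│7
6│· · ♟ · · · · ·│6
5│♛ · · · · · · ·│5
4│· · · · · · · ·│4
3│· · · ♙ · ♘ · ·│3
2│♙ ♙ ♙ · ♙ ♙ ♙ ♙│2
1│♖ ♘ ♗ ♕ ♔ ♗ · ♖│1
  ─────────────────
  a b c d e f g h

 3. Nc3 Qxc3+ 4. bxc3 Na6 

  a b c d e f g h
  ─────────────────
8│♜ · ♝ · ♚ ♝ ♞ ♜│8
7│♟ ♟ · ♟ ♟ ♟ ♟ ♟│7
6│♞ · ♟ · · · · ·│6
5│· · · · · · · ·│5
4│· · · · · · · ·│4
3│· · ♙ ♙ · ♘ · ·│3
2│♙ · ♙ · ♙ ♙ ♙ ♙│2
1│♖ · ♗ ♕ ♔ ♗ · ♖│1
  ─────────────────
  a b c d e f g h

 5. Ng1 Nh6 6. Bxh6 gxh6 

  a b c d e f g h
  ─────────────────
8│♜ · ♝ · ♚ ♝ · ♜│8
7│♟ ♟ · ♟ ♟ ♟ · ♟│7
6│♞ · ♟ · · · · ♟│6
5│· · · · · · · ·│5
4│· · · · · · · ·│4
3│· · ♙ ♙ · · · ·│3
2│♙ · ♙ · ♙ ♙ ♙ ♙│2
1│♖ · · ♕ ♔ ♗ ♘ ♖│1
  ─────────────────
  a b c d e f g h



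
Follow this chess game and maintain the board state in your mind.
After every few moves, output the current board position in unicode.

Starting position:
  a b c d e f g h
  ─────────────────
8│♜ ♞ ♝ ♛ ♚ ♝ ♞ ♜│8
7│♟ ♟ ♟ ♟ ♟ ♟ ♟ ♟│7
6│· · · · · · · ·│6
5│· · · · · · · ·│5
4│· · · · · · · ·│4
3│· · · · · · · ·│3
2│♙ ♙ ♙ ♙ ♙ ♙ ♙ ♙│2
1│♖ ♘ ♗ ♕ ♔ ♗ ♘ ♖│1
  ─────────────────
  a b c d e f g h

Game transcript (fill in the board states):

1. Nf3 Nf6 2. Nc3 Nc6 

  a b c d e f g h
  ─────────────────
8│♜ · ♝ ♛ ♚ ♝ · ♜│8
7│♟ ♟ ♟ ♟ ♟ ♟ ♟ ♟│7
6│· · ♞ · · ♞ · ·│6
5│· · · · · · · ·│5
4│· · · · · · · ·│4
3│· · ♘ · · ♘ · ·│3
2│♙ ♙ ♙ ♙ ♙ ♙ ♙ ♙│2
1│♖ · ♗ ♕ ♔ ♗ · ♖│1
  ─────────────────
  a b c d e f g h

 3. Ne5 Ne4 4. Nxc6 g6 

  a b c d e f g h
  ─────────────────
8│♜ · ♝ ♛ ♚ ♝ · ♜│8
7│♟ ♟ ♟ ♟ ♟ ♟ · ♟│7
6│· · ♘ · · · ♟ ·│6
5│· · · · · · · ·│5
4│· · · · ♞ · · ·│4
3│· · ♘ · · · · ·│3
2│♙ ♙ ♙ ♙ ♙ ♙ ♙ ♙│2
1│♖ · ♗ ♕ ♔ ♗ · ♖│1
  ─────────────────
  a b c d e f g h

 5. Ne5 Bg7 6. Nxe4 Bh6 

  a b c d e f g h
  ─────────────────
8│♜ · ♝ ♛ ♚ · · ♜│8
7│♟ ♟ ♟ ♟ ♟ ♟ · ♟│7
6│· · · · · · ♟ ♝│6
5│· · · · ♘ · · ·│5
4│· · · · ♘ · · ·│4
3│· · · · · · · ·│3
2│♙ ♙ ♙ ♙ ♙ ♙ ♙ ♙│2
1│♖ · ♗ ♕ ♔ ♗ · ♖│1
  ─────────────────
  a b c d e f g h



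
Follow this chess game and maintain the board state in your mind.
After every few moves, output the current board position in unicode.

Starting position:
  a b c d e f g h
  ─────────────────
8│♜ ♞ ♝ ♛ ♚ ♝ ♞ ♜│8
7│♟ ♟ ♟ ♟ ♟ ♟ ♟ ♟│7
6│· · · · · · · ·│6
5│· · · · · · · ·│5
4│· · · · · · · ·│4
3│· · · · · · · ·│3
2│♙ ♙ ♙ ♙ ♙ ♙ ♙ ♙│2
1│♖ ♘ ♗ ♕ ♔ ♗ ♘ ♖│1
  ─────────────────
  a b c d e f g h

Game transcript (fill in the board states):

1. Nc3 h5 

  a b c d e f g h
  ─────────────────
8│♜ ♞ ♝ ♛ ♚ ♝ ♞ ♜│8
7│♟ ♟ ♟ ♟ ♟ ♟ ♟ ·│7
6│· · · · · · · ·│6
5│· · · · · · · ♟│5
4│· · · · · · · ·│4
3│· · ♘ · · · · ·│3
2│♙ ♙ ♙ ♙ ♙ ♙ ♙ ♙│2
1│♖ · ♗ ♕ ♔ ♗ ♘ ♖│1
  ─────────────────
  a b c d e f g h

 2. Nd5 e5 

  a b c d e f g h
  ─────────────────
8│♜ ♞ ♝ ♛ ♚ ♝ ♞ ♜│8
7│♟ ♟ ♟ ♟ · ♟ ♟ ·│7
6│· · · · · · · ·│6
5│· · · ♘ ♟ · · ♟│5
4│· · · · · · · ·│4
3│· · · · · · · ·│3
2│♙ ♙ ♙ ♙ ♙ ♙ ♙ ♙│2
1│♖ · ♗ ♕ ♔ ♗ ♘ ♖│1
  ─────────────────
  a b c d e f g h

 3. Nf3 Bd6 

  a b c d e f g h
  ─────────────────
8│♜ ♞ ♝ ♛ ♚ · ♞ ♜│8
7│♟ ♟ ♟ ♟ · ♟ ♟ ·│7
6│· · · ♝ · · · ·│6
5│· · · ♘ ♟ · · ♟│5
4│· · · · · · · ·│4
3│· · · · · ♘ · ·│3
2│♙ ♙ ♙ ♙ ♙ ♙ ♙ ♙│2
1│♖ · ♗ ♕ ♔ ♗ · ♖│1
  ─────────────────
  a b c d e f g h

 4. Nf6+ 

  a b c d e f g h
  ─────────────────
8│♜ ♞ ♝ ♛ ♚ · ♞ ♜│8
7│♟ ♟ ♟ ♟ · ♟ ♟ ·│7
6│· · · ♝ · ♘ · ·│6
5│· · · · ♟ · · ♟│5
4│· · · · · · · ·│4
3│· · · · · ♘ · ·│3
2│♙ ♙ ♙ ♙ ♙ ♙ ♙ ♙│2
1│♖ · ♗ ♕ ♔ ♗ · ♖│1
  ─────────────────
  a b c d e f g h


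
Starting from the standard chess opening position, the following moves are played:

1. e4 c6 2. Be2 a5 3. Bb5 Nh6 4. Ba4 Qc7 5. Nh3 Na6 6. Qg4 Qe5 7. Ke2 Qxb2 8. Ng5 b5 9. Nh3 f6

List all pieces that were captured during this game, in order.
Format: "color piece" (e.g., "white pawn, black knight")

Tracking captures:
  Qxb2: captured white pawn

white pawn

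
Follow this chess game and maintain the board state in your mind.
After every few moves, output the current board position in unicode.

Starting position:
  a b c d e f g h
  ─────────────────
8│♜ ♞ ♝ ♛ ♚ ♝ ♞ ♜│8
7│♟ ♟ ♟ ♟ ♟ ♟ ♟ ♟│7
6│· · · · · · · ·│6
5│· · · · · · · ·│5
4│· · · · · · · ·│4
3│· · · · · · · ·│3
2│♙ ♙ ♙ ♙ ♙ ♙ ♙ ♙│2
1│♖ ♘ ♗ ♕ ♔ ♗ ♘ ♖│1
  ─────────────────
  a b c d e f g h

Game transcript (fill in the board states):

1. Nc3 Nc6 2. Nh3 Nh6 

  a b c d e f g h
  ─────────────────
8│♜ · ♝ ♛ ♚ ♝ · ♜│8
7│♟ ♟ ♟ ♟ ♟ ♟ ♟ ♟│7
6│· · ♞ · · · · ♞│6
5│· · · · · · · ·│5
4│· · · · · · · ·│4
3│· · ♘ · · · · ♘│3
2│♙ ♙ ♙ ♙ ♙ ♙ ♙ ♙│2
1│♖ · ♗ ♕ ♔ ♗ · ♖│1
  ─────────────────
  a b c d e f g h

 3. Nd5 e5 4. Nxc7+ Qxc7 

  a b c d e f g h
  ─────────────────
8│♜ · ♝ · ♚ ♝ · ♜│8
7│♟ ♟ ♛ ♟ · ♟ ♟ ♟│7
6│· · ♞ · · · · ♞│6
5│· · · · ♟ · · ·│5
4│· · · · · · · ·│4
3│· · · · · · · ♘│3
2│♙ ♙ ♙ ♙ ♙ ♙ ♙ ♙│2
1│♖ · ♗ ♕ ♔ ♗ · ♖│1
  ─────────────────
  a b c d e f g h

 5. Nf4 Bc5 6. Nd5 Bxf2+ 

  a b c d e f g h
  ─────────────────
8│♜ · ♝ · ♚ · · ♜│8
7│♟ ♟ ♛ ♟ · ♟ ♟ ♟│7
6│· · ♞ · · · · ♞│6
5│· · · ♘ ♟ · · ·│5
4│· · · · · · · ·│4
3│· · · · · · · ·│3
2│♙ ♙ ♙ ♙ ♙ ♝ ♙ ♙│2
1│♖ · ♗ ♕ ♔ ♗ · ♖│1
  ─────────────────
  a b c d e f g h

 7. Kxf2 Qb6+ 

  a b c d e f g h
  ─────────────────
8│♜ · ♝ · ♚ · · ♜│8
7│♟ ♟ · ♟ · ♟ ♟ ♟│7
6│· ♛ ♞ · · · · ♞│6
5│· · · ♘ ♟ · · ·│5
4│· · · · · · · ·│4
3│· · · · · · · ·│3
2│♙ ♙ ♙ ♙ ♙ ♔ ♙ ♙│2
1│♖ · ♗ ♕ · ♗ · ♖│1
  ─────────────────
  a b c d e f g h


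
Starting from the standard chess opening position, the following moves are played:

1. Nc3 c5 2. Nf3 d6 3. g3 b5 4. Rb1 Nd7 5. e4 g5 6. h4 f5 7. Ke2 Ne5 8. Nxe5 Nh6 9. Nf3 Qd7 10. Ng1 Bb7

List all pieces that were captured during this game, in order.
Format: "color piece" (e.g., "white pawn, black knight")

Tracking captures:
  Nxe5: captured black knight

black knight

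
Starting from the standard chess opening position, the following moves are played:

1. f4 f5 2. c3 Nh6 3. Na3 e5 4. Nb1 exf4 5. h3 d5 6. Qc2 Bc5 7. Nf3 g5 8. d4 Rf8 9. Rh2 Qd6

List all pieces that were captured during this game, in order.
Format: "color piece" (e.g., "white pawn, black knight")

Tracking captures:
  exf4: captured white pawn

white pawn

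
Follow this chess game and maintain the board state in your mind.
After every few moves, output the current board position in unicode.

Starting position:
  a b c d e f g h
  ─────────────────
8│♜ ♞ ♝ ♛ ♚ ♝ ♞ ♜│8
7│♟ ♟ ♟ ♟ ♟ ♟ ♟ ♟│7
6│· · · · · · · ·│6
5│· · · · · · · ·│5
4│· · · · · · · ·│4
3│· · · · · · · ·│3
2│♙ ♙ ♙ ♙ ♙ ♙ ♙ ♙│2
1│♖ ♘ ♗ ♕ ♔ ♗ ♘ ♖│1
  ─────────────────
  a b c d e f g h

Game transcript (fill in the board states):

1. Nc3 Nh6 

  a b c d e f g h
  ─────────────────
8│♜ ♞ ♝ ♛ ♚ ♝ · ♜│8
7│♟ ♟ ♟ ♟ ♟ ♟ ♟ ♟│7
6│· · · · · · · ♞│6
5│· · · · · · · ·│5
4│· · · · · · · ·│4
3│· · ♘ · · · · ·│3
2│♙ ♙ ♙ ♙ ♙ ♙ ♙ ♙│2
1│♖ · ♗ ♕ ♔ ♗ ♘ ♖│1
  ─────────────────
  a b c d e f g h

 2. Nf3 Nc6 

  a b c d e f g h
  ─────────────────
8│♜ · ♝ ♛ ♚ ♝ · ♜│8
7│♟ ♟ ♟ ♟ ♟ ♟ ♟ ♟│7
6│· · ♞ · · · · ♞│6
5│· · · · · · · ·│5
4│· · · · · · · ·│4
3│· · ♘ · · ♘ · ·│3
2│♙ ♙ ♙ ♙ ♙ ♙ ♙ ♙│2
1│♖ · ♗ ♕ ♔ ♗ · ♖│1
  ─────────────────
  a b c d e f g h

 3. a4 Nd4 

  a b c d e f g h
  ─────────────────
8│♜ · ♝ ♛ ♚ ♝ · ♜│8
7│♟ ♟ ♟ ♟ ♟ ♟ ♟ ♟│7
6│· · · · · · · ♞│6
5│· · · · · · · ·│5
4│♙ · · ♞ · · · ·│4
3│· · ♘ · · ♘ · ·│3
2│· ♙ ♙ ♙ ♙ ♙ ♙ ♙│2
1│♖ · ♗ ♕ ♔ ♗ · ♖│1
  ─────────────────
  a b c d e f g h

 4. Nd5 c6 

  a b c d e f g h
  ─────────────────
8│♜ · ♝ ♛ ♚ ♝ · ♜│8
7│♟ ♟ · ♟ ♟ ♟ ♟ ♟│7
6│· · ♟ · · · · ♞│6
5│· · · ♘ · · · ·│5
4│♙ · · ♞ · · · ·│4
3│· · · · · ♘ · ·│3
2│· ♙ ♙ ♙ ♙ ♙ ♙ ♙│2
1│♖ · ♗ ♕ ♔ ♗ · ♖│1
  ─────────────────
  a b c d e f g h

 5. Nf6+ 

  a b c d e f g h
  ─────────────────
8│♜ · ♝ ♛ ♚ ♝ · ♜│8
7│♟ ♟ · ♟ ♟ ♟ ♟ ♟│7
6│· · ♟ · · ♘ · ♞│6
5│· · · · · · · ·│5
4│♙ · · ♞ · · · ·│4
3│· · · · · ♘ · ·│3
2│· ♙ ♙ ♙ ♙ ♙ ♙ ♙│2
1│♖ · ♗ ♕ ♔ ♗ · ♖│1
  ─────────────────
  a b c d e f g h


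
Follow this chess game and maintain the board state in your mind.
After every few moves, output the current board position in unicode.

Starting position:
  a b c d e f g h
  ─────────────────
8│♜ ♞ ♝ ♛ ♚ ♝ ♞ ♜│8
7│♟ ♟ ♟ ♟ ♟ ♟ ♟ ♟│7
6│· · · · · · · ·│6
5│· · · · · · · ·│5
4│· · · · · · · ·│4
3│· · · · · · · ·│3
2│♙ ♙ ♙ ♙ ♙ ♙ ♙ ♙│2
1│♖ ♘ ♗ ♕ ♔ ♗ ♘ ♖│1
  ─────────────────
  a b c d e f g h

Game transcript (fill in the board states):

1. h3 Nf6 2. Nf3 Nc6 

  a b c d e f g h
  ─────────────────
8│♜ · ♝ ♛ ♚ ♝ · ♜│8
7│♟ ♟ ♟ ♟ ♟ ♟ ♟ ♟│7
6│· · ♞ · · ♞ · ·│6
5│· · · · · · · ·│5
4│· · · · · · · ·│4
3│· · · · · ♘ · ♙│3
2│♙ ♙ ♙ ♙ ♙ ♙ ♙ ·│2
1│♖ ♘ ♗ ♕ ♔ ♗ · ♖│1
  ─────────────────
  a b c d e f g h

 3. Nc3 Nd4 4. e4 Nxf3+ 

  a b c d e f g h
  ─────────────────
8│♜ · ♝ ♛ ♚ ♝ · ♜│8
7│♟ ♟ ♟ ♟ ♟ ♟ ♟ ♟│7
6│· · · · · ♞ · ·│6
5│· · · · · · · ·│5
4│· · · · ♙ · · ·│4
3│· · ♘ · · ♞ · ♙│3
2│♙ ♙ ♙ ♙ · ♙ ♙ ·│2
1│♖ · ♗ ♕ ♔ ♗ · ♖│1
  ─────────────────
  a b c d e f g h

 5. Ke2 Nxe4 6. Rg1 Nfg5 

  a b c d e f g h
  ─────────────────
8│♜ · ♝ ♛ ♚ ♝ · ♜│8
7│♟ ♟ ♟ ♟ ♟ ♟ ♟ ♟│7
6│· · · · · · · ·│6
5│· · · · · · ♞ ·│5
4│· · · · ♞ · · ·│4
3│· · ♘ · · · · ♙│3
2│♙ ♙ ♙ ♙ ♔ ♙ ♙ ·│2
1│♖ · ♗ ♕ · ♗ ♖ ·│1
  ─────────────────
  a b c d e f g h

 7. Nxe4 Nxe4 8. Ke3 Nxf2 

  a b c d e f g h
  ─────────────────
8│♜ · ♝ ♛ ♚ ♝ · ♜│8
7│♟ ♟ ♟ ♟ ♟ ♟ ♟ ♟│7
6│· · · · · · · ·│6
5│· · · · · · · ·│5
4│· · · · · · · ·│4
3│· · · · ♔ · · ♙│3
2│♙ ♙ ♙ ♙ · ♞ ♙ ·│2
1│♖ · ♗ ♕ · ♗ ♖ ·│1
  ─────────────────
  a b c d e f g h

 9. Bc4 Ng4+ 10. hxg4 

  a b c d e f g h
  ─────────────────
8│♜ · ♝ ♛ ♚ ♝ · ♜│8
7│♟ ♟ ♟ ♟ ♟ ♟ ♟ ♟│7
6│· · · · · · · ·│6
5│· · · · · · · ·│5
4│· · ♗ · · · ♙ ·│4
3│· · · · ♔ · · ·│3
2│♙ ♙ ♙ ♙ · · ♙ ·│2
1│♖ · ♗ ♕ · · ♖ ·│1
  ─────────────────
  a b c d e f g h


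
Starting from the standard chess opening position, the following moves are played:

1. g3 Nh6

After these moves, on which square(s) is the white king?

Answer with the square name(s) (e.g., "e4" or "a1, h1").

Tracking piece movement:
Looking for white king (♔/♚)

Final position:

  a b c d e f g h
  ─────────────────
8│♜ ♞ ♝ ♛ ♚ ♝ · ♜│8
7│♟ ♟ ♟ ♟ ♟ ♟ ♟ ♟│7
6│· · · · · · · ♞│6
5│· · · · · · · ·│5
4│· · · · · · · ·│4
3│· · · · · · ♙ ·│3
2│♙ ♙ ♙ ♙ ♙ ♙ · ♙│2
1│♖ ♘ ♗ ♕ ♔ ♗ ♘ ♖│1
  ─────────────────
  a b c d e f g h


e1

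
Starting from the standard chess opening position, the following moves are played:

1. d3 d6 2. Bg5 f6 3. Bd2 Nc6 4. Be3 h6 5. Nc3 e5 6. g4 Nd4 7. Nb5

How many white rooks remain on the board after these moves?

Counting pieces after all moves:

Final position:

  a b c d e f g h
  ─────────────────
8│♜ · ♝ ♛ ♚ ♝ ♞ ♜│8
7│♟ ♟ ♟ · · · ♟ ·│7
6│· · · ♟ · ♟ · ♟│6
5│· ♘ · · ♟ · · ·│5
4│· · · ♞ · · ♙ ·│4
3│· · · ♙ ♗ · · ·│3
2│♙ ♙ ♙ · ♙ ♙ · ♙│2
1│♖ · · ♕ ♔ ♗ ♘ ♖│1
  ─────────────────
  a b c d e f g h


2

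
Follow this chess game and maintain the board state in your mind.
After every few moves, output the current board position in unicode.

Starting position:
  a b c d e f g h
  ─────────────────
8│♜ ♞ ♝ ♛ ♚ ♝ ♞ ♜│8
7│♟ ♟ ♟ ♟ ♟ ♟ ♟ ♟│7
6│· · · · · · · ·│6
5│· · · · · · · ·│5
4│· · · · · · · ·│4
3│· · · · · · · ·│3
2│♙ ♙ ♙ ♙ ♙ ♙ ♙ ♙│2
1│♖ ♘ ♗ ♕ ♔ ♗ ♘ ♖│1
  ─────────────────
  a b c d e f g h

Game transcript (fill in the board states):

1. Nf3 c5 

  a b c d e f g h
  ─────────────────
8│♜ ♞ ♝ ♛ ♚ ♝ ♞ ♜│8
7│♟ ♟ · ♟ ♟ ♟ ♟ ♟│7
6│· · · · · · · ·│6
5│· · ♟ · · · · ·│5
4│· · · · · · · ·│4
3│· · · · · ♘ · ·│3
2│♙ ♙ ♙ ♙ ♙ ♙ ♙ ♙│2
1│♖ ♘ ♗ ♕ ♔ ♗ · ♖│1
  ─────────────────
  a b c d e f g h

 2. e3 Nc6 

  a b c d e f g h
  ─────────────────
8│♜ · ♝ ♛ ♚ ♝ ♞ ♜│8
7│♟ ♟ · ♟ ♟ ♟ ♟ ♟│7
6│· · ♞ · · · · ·│6
5│· · ♟ · · · · ·│5
4│· · · · · · · ·│4
3│· · · · ♙ ♘ · ·│3
2│♙ ♙ ♙ ♙ · ♙ ♙ ♙│2
1│♖ ♘ ♗ ♕ ♔ ♗ · ♖│1
  ─────────────────
  a b c d e f g h

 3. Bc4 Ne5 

  a b c d e f g h
  ─────────────────
8│♜ · ♝ ♛ ♚ ♝ ♞ ♜│8
7│♟ ♟ · ♟ ♟ ♟ ♟ ♟│7
6│· · · · · · · ·│6
5│· · ♟ · ♞ · · ·│5
4│· · ♗ · · · · ·│4
3│· · · · ♙ ♘ · ·│3
2│♙ ♙ ♙ ♙ · ♙ ♙ ♙│2
1│♖ ♘ ♗ ♕ ♔ · · ♖│1
  ─────────────────
  a b c d e f g h

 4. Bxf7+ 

  a b c d e f g h
  ─────────────────
8│♜ · ♝ ♛ ♚ ♝ ♞ ♜│8
7│♟ ♟ · ♟ ♟ ♗ ♟ ♟│7
6│· · · · · · · ·│6
5│· · ♟ · ♞ · · ·│5
4│· · · · · · · ·│4
3│· · · · ♙ ♘ · ·│3
2│♙ ♙ ♙ ♙ · ♙ ♙ ♙│2
1│♖ ♘ ♗ ♕ ♔ · · ♖│1
  ─────────────────
  a b c d e f g h


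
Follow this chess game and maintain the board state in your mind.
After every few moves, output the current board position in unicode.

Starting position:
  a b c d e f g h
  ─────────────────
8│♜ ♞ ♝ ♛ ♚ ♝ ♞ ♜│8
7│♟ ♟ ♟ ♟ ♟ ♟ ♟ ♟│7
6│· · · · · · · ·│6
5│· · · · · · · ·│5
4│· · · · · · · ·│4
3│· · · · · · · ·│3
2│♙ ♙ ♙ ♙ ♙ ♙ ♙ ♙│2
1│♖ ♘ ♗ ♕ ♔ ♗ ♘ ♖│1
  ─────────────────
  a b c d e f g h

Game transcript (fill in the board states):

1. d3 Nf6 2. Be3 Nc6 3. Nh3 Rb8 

  a b c d e f g h
  ─────────────────
8│· ♜ ♝ ♛ ♚ ♝ · ♜│8
7│♟ ♟ ♟ ♟ ♟ ♟ ♟ ♟│7
6│· · ♞ · · ♞ · ·│6
5│· · · · · · · ·│5
4│· · · · · · · ·│4
3│· · · ♙ ♗ · · ♘│3
2│♙ ♙ ♙ · ♙ ♙ ♙ ♙│2
1│♖ ♘ · ♕ ♔ ♗ · ♖│1
  ─────────────────
  a b c d e f g h

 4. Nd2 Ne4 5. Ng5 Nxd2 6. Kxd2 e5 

  a b c d e f g h
  ─────────────────
8│· ♜ ♝ ♛ ♚ ♝ · ♜│8
7│♟ ♟ ♟ ♟ · ♟ ♟ ♟│7
6│· · ♞ · · · · ·│6
5│· · · · ♟ · ♘ ·│5
4│· · · · · · · ·│4
3│· · · ♙ ♗ · · ·│3
2│♙ ♙ ♙ ♔ ♙ ♙ ♙ ♙│2
1│♖ · · ♕ · ♗ · ♖│1
  ─────────────────
  a b c d e f g h

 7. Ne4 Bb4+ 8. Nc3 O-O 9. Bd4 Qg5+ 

  a b c d e f g h
  ─────────────────
8│· ♜ ♝ · · ♜ ♚ ·│8
7│♟ ♟ ♟ ♟ · ♟ ♟ ♟│7
6│· · ♞ · · · · ·│6
5│· · · · ♟ · ♛ ·│5
4│· ♝ · ♗ · · · ·│4
3│· · ♘ ♙ · · · ·│3
2│♙ ♙ ♙ ♔ ♙ ♙ ♙ ♙│2
1│♖ · · ♕ · ♗ · ♖│1
  ─────────────────
  a b c d e f g h

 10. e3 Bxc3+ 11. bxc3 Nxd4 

  a b c d e f g h
  ─────────────────
8│· ♜ ♝ · · ♜ ♚ ·│8
7│♟ ♟ ♟ ♟ · ♟ ♟ ♟│7
6│· · · · · · · ·│6
5│· · · · ♟ · ♛ ·│5
4│· · · ♞ · · · ·│4
3│· · ♙ ♙ ♙ · · ·│3
2│♙ · ♙ ♔ · ♙ ♙ ♙│2
1│♖ · · ♕ · ♗ · ♖│1
  ─────────────────
  a b c d e f g h


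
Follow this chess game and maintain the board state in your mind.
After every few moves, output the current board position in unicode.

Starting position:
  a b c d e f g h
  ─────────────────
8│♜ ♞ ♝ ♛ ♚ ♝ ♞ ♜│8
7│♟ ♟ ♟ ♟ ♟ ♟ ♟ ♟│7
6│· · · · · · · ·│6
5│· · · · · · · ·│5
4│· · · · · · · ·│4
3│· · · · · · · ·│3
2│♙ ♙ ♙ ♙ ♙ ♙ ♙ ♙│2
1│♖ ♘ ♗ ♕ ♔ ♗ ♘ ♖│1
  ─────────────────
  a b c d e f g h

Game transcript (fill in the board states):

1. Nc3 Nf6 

  a b c d e f g h
  ─────────────────
8│♜ ♞ ♝ ♛ ♚ ♝ · ♜│8
7│♟ ♟ ♟ ♟ ♟ ♟ ♟ ♟│7
6│· · · · · ♞ · ·│6
5│· · · · · · · ·│5
4│· · · · · · · ·│4
3│· · ♘ · · · · ·│3
2│♙ ♙ ♙ ♙ ♙ ♙ ♙ ♙│2
1│♖ · ♗ ♕ ♔ ♗ ♘ ♖│1
  ─────────────────
  a b c d e f g h

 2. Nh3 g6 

  a b c d e f g h
  ─────────────────
8│♜ ♞ ♝ ♛ ♚ ♝ · ♜│8
7│♟ ♟ ♟ ♟ ♟ ♟ · ♟│7
6│· · · · · ♞ ♟ ·│6
5│· · · · · · · ·│5
4│· · · · · · · ·│4
3│· · ♘ · · · · ♘│3
2│♙ ♙ ♙ ♙ ♙ ♙ ♙ ♙│2
1│♖ · ♗ ♕ ♔ ♗ · ♖│1
  ─────────────────
  a b c d e f g h

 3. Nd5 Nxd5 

  a b c d e f g h
  ─────────────────
8│♜ ♞ ♝ ♛ ♚ ♝ · ♜│8
7│♟ ♟ ♟ ♟ ♟ ♟ · ♟│7
6│· · · · · · ♟ ·│6
5│· · · ♞ · · · ·│5
4│· · · · · · · ·│4
3│· · · · · · · ♘│3
2│♙ ♙ ♙ ♙ ♙ ♙ ♙ ♙│2
1│♖ · ♗ ♕ ♔ ♗ · ♖│1
  ─────────────────
  a b c d e f g h

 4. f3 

  a b c d e f g h
  ─────────────────
8│♜ ♞ ♝ ♛ ♚ ♝ · ♜│8
7│♟ ♟ ♟ ♟ ♟ ♟ · ♟│7
6│· · · · · · ♟ ·│6
5│· · · ♞ · · · ·│5
4│· · · · · · · ·│4
3│· · · · · ♙ · ♘│3
2│♙ ♙ ♙ ♙ ♙ · ♙ ♙│2
1│♖ · ♗ ♕ ♔ ♗ · ♖│1
  ─────────────────
  a b c d e f g h


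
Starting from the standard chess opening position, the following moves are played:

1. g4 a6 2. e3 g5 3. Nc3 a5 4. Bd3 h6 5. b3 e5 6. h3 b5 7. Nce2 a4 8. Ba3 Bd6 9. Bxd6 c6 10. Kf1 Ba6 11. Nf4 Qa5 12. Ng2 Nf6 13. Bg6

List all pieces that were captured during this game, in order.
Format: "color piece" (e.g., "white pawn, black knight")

Tracking captures:
  Bxd6: captured black bishop

black bishop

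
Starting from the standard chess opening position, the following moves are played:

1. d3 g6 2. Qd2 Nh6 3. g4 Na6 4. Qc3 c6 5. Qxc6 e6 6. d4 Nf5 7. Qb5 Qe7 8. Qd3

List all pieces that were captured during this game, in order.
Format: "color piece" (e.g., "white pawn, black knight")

Tracking captures:
  Qxc6: captured black pawn

black pawn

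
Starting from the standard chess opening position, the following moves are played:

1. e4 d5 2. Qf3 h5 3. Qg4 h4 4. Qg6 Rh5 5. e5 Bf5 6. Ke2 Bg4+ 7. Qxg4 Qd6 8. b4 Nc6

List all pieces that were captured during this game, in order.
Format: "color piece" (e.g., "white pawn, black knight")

Tracking captures:
  Qxg4: captured black bishop

black bishop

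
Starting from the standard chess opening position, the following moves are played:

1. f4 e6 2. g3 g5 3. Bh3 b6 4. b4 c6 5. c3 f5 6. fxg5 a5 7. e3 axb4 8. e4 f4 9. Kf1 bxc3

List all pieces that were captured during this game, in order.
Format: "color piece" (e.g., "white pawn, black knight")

Tracking captures:
  fxg5: captured black pawn
  axb4: captured white pawn
  bxc3: captured white pawn

black pawn, white pawn, white pawn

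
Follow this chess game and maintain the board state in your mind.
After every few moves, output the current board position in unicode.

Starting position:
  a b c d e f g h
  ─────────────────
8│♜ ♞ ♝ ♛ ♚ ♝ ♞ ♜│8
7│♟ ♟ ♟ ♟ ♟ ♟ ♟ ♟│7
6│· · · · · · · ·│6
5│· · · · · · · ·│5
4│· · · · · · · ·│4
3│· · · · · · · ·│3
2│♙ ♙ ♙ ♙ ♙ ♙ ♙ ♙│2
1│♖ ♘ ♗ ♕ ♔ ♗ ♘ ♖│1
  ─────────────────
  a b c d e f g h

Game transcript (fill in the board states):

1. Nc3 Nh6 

  a b c d e f g h
  ─────────────────
8│♜ ♞ ♝ ♛ ♚ ♝ · ♜│8
7│♟ ♟ ♟ ♟ ♟ ♟ ♟ ♟│7
6│· · · · · · · ♞│6
5│· · · · · · · ·│5
4│· · · · · · · ·│4
3│· · ♘ · · · · ·│3
2│♙ ♙ ♙ ♙ ♙ ♙ ♙ ♙│2
1│♖ · ♗ ♕ ♔ ♗ ♘ ♖│1
  ─────────────────
  a b c d e f g h

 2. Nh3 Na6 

  a b c d e f g h
  ─────────────────
8│♜ · ♝ ♛ ♚ ♝ · ♜│8
7│♟ ♟ ♟ ♟ ♟ ♟ ♟ ♟│7
6│♞ · · · · · · ♞│6
5│· · · · · · · ·│5
4│· · · · · · · ·│4
3│· · ♘ · · · · ♘│3
2│♙ ♙ ♙ ♙ ♙ ♙ ♙ ♙│2
1│♖ · ♗ ♕ ♔ ♗ · ♖│1
  ─────────────────
  a b c d e f g h

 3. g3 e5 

  a b c d e f g h
  ─────────────────
8│♜ · ♝ ♛ ♚ ♝ · ♜│8
7│♟ ♟ ♟ ♟ · ♟ ♟ ♟│7
6│♞ · · · · · · ♞│6
5│· · · · ♟ · · ·│5
4│· · · · · · · ·│4
3│· · ♘ · · · ♙ ♘│3
2│♙ ♙ ♙ ♙ ♙ ♙ · ♙│2
1│♖ · ♗ ♕ ♔ ♗ · ♖│1
  ─────────────────
  a b c d e f g h

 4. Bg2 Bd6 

  a b c d e f g h
  ─────────────────
8│♜ · ♝ ♛ ♚ · · ♜│8
7│♟ ♟ ♟ ♟ · ♟ ♟ ♟│7
6│♞ · · ♝ · · · ♞│6
5│· · · · ♟ · · ·│5
4│· · · · · · · ·│4
3│· · ♘ · · · ♙ ♘│3
2│♙ ♙ ♙ ♙ ♙ ♙ ♗ ♙│2
1│♖ · ♗ ♕ ♔ · · ♖│1
  ─────────────────
  a b c d e f g h

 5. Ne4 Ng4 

  a b c d e f g h
  ─────────────────
8│♜ · ♝ ♛ ♚ · · ♜│8
7│♟ ♟ ♟ ♟ · ♟ ♟ ♟│7
6│♞ · · ♝ · · · ·│6
5│· · · · ♟ · · ·│5
4│· · · · ♘ · ♞ ·│4
3│· · · · · · ♙ ♘│3
2│♙ ♙ ♙ ♙ ♙ ♙ ♗ ♙│2
1│♖ · ♗ ♕ ♔ · · ♖│1
  ─────────────────
  a b c d e f g h



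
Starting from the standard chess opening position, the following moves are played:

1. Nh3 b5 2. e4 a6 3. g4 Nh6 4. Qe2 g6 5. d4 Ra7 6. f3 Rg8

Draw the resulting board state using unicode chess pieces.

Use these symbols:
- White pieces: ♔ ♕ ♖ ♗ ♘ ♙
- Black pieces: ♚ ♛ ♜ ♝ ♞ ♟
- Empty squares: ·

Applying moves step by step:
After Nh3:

♜ ♞ ♝ ♛ ♚ ♝ ♞ ♜
♟ ♟ ♟ ♟ ♟ ♟ ♟ ♟
· · · · · · · ·
· · · · · · · ·
· · · · · · · ·
· · · · · · · ♘
♙ ♙ ♙ ♙ ♙ ♙ ♙ ♙
♖ ♘ ♗ ♕ ♔ ♗ · ♖


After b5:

♜ ♞ ♝ ♛ ♚ ♝ ♞ ♜
♟ · ♟ ♟ ♟ ♟ ♟ ♟
· · · · · · · ·
· ♟ · · · · · ·
· · · · · · · ·
· · · · · · · ♘
♙ ♙ ♙ ♙ ♙ ♙ ♙ ♙
♖ ♘ ♗ ♕ ♔ ♗ · ♖


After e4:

♜ ♞ ♝ ♛ ♚ ♝ ♞ ♜
♟ · ♟ ♟ ♟ ♟ ♟ ♟
· · · · · · · ·
· ♟ · · · · · ·
· · · · ♙ · · ·
· · · · · · · ♘
♙ ♙ ♙ ♙ · ♙ ♙ ♙
♖ ♘ ♗ ♕ ♔ ♗ · ♖


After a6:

♜ ♞ ♝ ♛ ♚ ♝ ♞ ♜
· · ♟ ♟ ♟ ♟ ♟ ♟
♟ · · · · · · ·
· ♟ · · · · · ·
· · · · ♙ · · ·
· · · · · · · ♘
♙ ♙ ♙ ♙ · ♙ ♙ ♙
♖ ♘ ♗ ♕ ♔ ♗ · ♖


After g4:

♜ ♞ ♝ ♛ ♚ ♝ ♞ ♜
· · ♟ ♟ ♟ ♟ ♟ ♟
♟ · · · · · · ·
· ♟ · · · · · ·
· · · · ♙ · ♙ ·
· · · · · · · ♘
♙ ♙ ♙ ♙ · ♙ · ♙
♖ ♘ ♗ ♕ ♔ ♗ · ♖


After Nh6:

♜ ♞ ♝ ♛ ♚ ♝ · ♜
· · ♟ ♟ ♟ ♟ ♟ ♟
♟ · · · · · · ♞
· ♟ · · · · · ·
· · · · ♙ · ♙ ·
· · · · · · · ♘
♙ ♙ ♙ ♙ · ♙ · ♙
♖ ♘ ♗ ♕ ♔ ♗ · ♖


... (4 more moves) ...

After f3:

· ♞ ♝ ♛ ♚ ♝ · ♜
♜ · ♟ ♟ ♟ ♟ · ♟
♟ · · · · · ♟ ♞
· ♟ · · · · · ·
· · · ♙ ♙ · ♙ ·
· · · · · ♙ · ♘
♙ ♙ ♙ · ♕ · · ♙
♖ ♘ ♗ · ♔ ♗ · ♖


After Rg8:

· ♞ ♝ ♛ ♚ ♝ ♜ ·
♜ · ♟ ♟ ♟ ♟ · ♟
♟ · · · · · ♟ ♞
· ♟ · · · · · ·
· · · ♙ ♙ · ♙ ·
· · · · · ♙ · ♘
♙ ♙ ♙ · ♕ · · ♙
♖ ♘ ♗ · ♔ ♗ · ♖



  a b c d e f g h
  ─────────────────
8│· ♞ ♝ ♛ ♚ ♝ ♜ ·│8
7│♜ · ♟ ♟ ♟ ♟ · ♟│7
6│♟ · · · · · ♟ ♞│6
5│· ♟ · · · · · ·│5
4│· · · ♙ ♙ · ♙ ·│4
3│· · · · · ♙ · ♘│3
2│♙ ♙ ♙ · ♕ · · ♙│2
1│♖ ♘ ♗ · ♔ ♗ · ♖│1
  ─────────────────
  a b c d e f g h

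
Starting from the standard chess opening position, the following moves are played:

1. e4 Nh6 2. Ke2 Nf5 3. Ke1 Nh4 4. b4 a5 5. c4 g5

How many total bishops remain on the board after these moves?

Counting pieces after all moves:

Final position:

  a b c d e f g h
  ─────────────────
8│♜ ♞ ♝ ♛ ♚ ♝ · ♜│8
7│· ♟ ♟ ♟ ♟ ♟ · ♟│7
6│· · · · · · · ·│6
5│♟ · · · · · ♟ ·│5
4│· ♙ ♙ · ♙ · · ♞│4
3│· · · · · · · ·│3
2│♙ · · ♙ · ♙ ♙ ♙│2
1│♖ ♘ ♗ ♕ ♔ ♗ ♘ ♖│1
  ─────────────────
  a b c d e f g h


4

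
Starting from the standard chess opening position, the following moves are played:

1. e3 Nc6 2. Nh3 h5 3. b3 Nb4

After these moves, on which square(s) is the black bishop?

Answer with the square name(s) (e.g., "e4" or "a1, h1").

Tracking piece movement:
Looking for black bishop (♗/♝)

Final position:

  a b c d e f g h
  ─────────────────
8│♜ · ♝ ♛ ♚ ♝ ♞ ♜│8
7│♟ ♟ ♟ ♟ ♟ ♟ ♟ ·│7
6│· · · · · · · ·│6
5│· · · · · · · ♟│5
4│· ♞ · · · · · ·│4
3│· ♙ · · ♙ · · ♘│3
2│♙ · ♙ ♙ · ♙ ♙ ♙│2
1│♖ ♘ ♗ ♕ ♔ ♗ · ♖│1
  ─────────────────
  a b c d e f g h


c8, f8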